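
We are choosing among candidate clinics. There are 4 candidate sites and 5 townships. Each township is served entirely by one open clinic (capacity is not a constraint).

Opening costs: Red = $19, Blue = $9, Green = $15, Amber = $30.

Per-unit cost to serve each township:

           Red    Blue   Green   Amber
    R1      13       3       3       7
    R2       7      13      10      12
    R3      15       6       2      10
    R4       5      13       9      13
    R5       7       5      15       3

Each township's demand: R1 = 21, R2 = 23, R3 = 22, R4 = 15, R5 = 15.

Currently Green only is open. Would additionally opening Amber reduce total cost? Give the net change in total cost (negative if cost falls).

Yes — net change −150 (cost falls by 150).

Current service cost with {Green}: 697.
Adding Amber: each township re-picks its cheapest; new service cost 517, saving 180.
Extra fixed cost: 30. Net change = 30 − 180 = -150.
(Totals: 712 → 562.)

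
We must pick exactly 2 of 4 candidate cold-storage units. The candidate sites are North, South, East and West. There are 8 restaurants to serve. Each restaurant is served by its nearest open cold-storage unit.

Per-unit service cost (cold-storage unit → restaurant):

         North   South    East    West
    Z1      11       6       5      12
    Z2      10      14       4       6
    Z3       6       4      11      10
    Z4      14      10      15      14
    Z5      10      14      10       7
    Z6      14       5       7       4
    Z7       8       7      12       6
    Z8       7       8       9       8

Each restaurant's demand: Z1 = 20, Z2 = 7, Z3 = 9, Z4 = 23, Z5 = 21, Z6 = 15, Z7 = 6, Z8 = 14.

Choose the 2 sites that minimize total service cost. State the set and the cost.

Choose South and West; total service cost 783.

With exactly 2 open, each restaurant uses its cheapest among the chosen.
{South, West}: Z1→South 6·20=120, Z2→West 6·7=42, Z3→South 4·9=36, Z4→South 10·23=230, Z5→West 7·21=147, Z6→West 4·15=60, Z7→West 6·6=36, Z8→South 8·14=112. Service cost 783.
{South, East}: service cost 833
{North, South}: service cost 881
Among all 6 size-2 choices, {South, West} is lowest.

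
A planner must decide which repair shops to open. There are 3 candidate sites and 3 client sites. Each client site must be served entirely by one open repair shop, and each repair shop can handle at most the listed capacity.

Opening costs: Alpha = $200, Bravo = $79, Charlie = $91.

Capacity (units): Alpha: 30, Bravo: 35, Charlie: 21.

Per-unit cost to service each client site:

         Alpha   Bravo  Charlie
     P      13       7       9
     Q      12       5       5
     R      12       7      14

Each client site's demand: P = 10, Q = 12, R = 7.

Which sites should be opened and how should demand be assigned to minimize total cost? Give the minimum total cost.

Minimum total cost: 258

Open {Bravo}: P→Bravo 7·10=70, Q→Bravo 5·12=60, R→Bravo 7·7=49.
Loads: Bravo carries 29/35. Service 179; fixed 79; total 258.
Next best feasible plan costs 349.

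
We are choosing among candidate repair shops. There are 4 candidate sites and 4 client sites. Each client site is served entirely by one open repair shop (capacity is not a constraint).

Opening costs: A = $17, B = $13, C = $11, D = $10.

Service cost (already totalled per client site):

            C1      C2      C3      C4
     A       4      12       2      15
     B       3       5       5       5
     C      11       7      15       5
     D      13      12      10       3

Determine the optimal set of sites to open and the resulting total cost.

For any fixed open set, each client site goes to its cheapest open site; total = fixed + service.
{B}: C1→B 3, C2→B 5, C3→B 5, C4→B 5. Service 18; fixed 13; total 31.
{B, D}: service 16 + fixed 23 = 39
{B, C}: C1→B 3, C2→B 5, C3→B 5, C4→B 5. Service 18; fixed 24; total 42.
{A, B, C, D}: service 13 + fixed 51 = 64
No other subset beats 31.

Open B only; minimum total cost 31.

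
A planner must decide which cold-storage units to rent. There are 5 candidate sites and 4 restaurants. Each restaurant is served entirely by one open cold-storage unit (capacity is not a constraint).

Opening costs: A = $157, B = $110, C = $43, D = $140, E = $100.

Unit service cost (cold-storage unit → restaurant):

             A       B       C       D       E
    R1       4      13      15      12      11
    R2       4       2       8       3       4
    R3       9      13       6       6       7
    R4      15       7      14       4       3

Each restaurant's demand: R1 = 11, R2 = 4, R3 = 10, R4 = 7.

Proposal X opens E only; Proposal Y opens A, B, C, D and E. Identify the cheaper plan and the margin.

Proposal X: {E}: R1→E 11·11=121, R2→E 4·4=16, R3→E 7·10=70, R4→E 3·7=21. Service 228; fixed 100; total 328.
Proposal Y: {A, B, C, D, E}: R1→A 4·11=44, R2→B 2·4=8, R3→C 6·10=60, R4→E 3·7=21. Service 133; fixed 550; total 683.
Difference: |328 − 683| = 355.

Proposal X is cheaper by 355.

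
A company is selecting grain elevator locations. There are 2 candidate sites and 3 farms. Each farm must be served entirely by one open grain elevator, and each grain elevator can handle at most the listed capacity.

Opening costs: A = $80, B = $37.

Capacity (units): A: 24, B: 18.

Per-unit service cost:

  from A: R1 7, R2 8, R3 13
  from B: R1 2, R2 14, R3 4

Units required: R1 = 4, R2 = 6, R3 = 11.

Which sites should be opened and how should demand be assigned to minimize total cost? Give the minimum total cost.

Open {A, B}: R1→B 2·4=8, R2→A 8·6=48, R3→B 4·11=44.
Loads: A carries 6/24, B carries 15/18. Service 100; fixed 117; total 217.
Next best feasible plan costs 237.

Minimum total cost: 217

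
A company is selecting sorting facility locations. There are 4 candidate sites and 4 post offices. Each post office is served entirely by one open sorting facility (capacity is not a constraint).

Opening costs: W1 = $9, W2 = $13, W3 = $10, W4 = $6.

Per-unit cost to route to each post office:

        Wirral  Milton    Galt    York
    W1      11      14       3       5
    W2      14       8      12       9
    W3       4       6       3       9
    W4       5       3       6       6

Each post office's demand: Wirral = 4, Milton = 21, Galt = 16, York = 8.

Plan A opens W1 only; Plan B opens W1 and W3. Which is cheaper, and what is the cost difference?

Plan A: {W1}: Wirral→W1 11·4=44, Milton→W1 14·21=294, Galt→W1 3·16=48, York→W1 5·8=40. Service 426; fixed 9; total 435.
Plan B: {W1, W3}: Wirral→W3 4·4=16, Milton→W3 6·21=126, Galt→W1 3·16=48, York→W1 5·8=40. Service 230; fixed 19; total 249.
Difference: |435 − 249| = 186.

Plan B is cheaper by 186.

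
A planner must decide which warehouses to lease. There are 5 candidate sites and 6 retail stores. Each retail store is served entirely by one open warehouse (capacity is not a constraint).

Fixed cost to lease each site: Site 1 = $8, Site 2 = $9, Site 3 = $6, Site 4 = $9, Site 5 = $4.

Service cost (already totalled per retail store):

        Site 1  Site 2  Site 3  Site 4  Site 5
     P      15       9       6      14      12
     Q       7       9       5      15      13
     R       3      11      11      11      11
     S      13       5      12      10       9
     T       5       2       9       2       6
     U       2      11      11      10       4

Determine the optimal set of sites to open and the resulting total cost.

Open Site 1 and Site 2; minimum total cost 45.

For any fixed open set, each retail store goes to its cheapest open site; total = fixed + service.
{Site 1, Site 2}: P→Site 2 9, Q→Site 1 7, R→Site 1 3, S→Site 2 5, T→Site 2 2, U→Site 1 2. Service 28; fixed 17; total 45.
{Site 1, Site 2, Site 3}: P→Site 3 6, Q→Site 3 5, R→Site 1 3, S→Site 2 5, T→Site 2 2, U→Site 1 2. Service 23; fixed 23; total 46.
{Site 1, Site 3}: service 33 + fixed 14 = 47
{Site 1, Site 2, Site 3, Site 4, Site 5}: service 23 + fixed 36 = 59
No other subset beats 45.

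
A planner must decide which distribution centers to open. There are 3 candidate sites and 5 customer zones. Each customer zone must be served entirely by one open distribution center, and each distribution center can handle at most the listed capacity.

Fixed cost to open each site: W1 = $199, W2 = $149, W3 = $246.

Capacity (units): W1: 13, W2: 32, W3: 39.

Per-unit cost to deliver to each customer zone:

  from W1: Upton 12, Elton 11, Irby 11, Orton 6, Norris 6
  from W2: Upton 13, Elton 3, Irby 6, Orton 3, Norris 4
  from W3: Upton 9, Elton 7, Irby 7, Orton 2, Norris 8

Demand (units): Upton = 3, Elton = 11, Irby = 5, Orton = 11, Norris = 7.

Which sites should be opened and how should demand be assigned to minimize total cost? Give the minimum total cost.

Minimum total cost: 463

Open {W3}: Upton→W3 9·3=27, Elton→W3 7·11=77, Irby→W3 7·5=35, Orton→W3 2·11=22, Norris→W3 8·7=56.
Loads: W3 carries 37/39. Service 217; fixed 246; total 463.
Next best feasible plan costs 522.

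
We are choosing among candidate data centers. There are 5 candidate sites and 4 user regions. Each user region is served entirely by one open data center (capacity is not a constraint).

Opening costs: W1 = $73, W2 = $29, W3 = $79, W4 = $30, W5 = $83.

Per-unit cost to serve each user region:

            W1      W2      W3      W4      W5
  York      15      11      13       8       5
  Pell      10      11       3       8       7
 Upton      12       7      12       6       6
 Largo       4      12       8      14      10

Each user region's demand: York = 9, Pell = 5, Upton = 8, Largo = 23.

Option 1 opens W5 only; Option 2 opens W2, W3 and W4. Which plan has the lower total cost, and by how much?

Option 1: {W5}: York→W5 5·9=45, Pell→W5 7·5=35, Upton→W5 6·8=48, Largo→W5 10·23=230. Service 358; fixed 83; total 441.
Option 2: {W2, W3, W4}: York→W4 8·9=72, Pell→W3 3·5=15, Upton→W4 6·8=48, Largo→W3 8·23=184. Service 319; fixed 138; total 457.
Difference: |441 − 457| = 16.

Option 1 is cheaper by 16.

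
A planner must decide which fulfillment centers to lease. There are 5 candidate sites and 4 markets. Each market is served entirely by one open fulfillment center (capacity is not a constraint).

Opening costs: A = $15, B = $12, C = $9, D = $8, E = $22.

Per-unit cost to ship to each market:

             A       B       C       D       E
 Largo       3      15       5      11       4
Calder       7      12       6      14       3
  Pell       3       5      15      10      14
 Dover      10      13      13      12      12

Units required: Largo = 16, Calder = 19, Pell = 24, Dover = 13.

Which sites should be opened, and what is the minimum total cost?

For any fixed open set, each market goes to its cheapest open site; total = fixed + service.
{A, E}: Largo→A 3·16=48, Calder→E 3·19=57, Pell→A 3·24=72, Dover→A 10·13=130. Service 307; fixed 37; total 344.
{A, D, E}: service 307 + fixed 45 = 352
{A, C, E}: Largo→A 3·16=48, Calder→E 3·19=57, Pell→A 3·24=72, Dover→A 10·13=130. Service 307; fixed 46; total 353.
{A, B, C, D, E}: Largo→A 3·16=48, Calder→E 3·19=57, Pell→A 3·24=72, Dover→A 10·13=130. Service 307; fixed 66; total 373.
No other subset beats 344.

Open A and E; minimum total cost 344.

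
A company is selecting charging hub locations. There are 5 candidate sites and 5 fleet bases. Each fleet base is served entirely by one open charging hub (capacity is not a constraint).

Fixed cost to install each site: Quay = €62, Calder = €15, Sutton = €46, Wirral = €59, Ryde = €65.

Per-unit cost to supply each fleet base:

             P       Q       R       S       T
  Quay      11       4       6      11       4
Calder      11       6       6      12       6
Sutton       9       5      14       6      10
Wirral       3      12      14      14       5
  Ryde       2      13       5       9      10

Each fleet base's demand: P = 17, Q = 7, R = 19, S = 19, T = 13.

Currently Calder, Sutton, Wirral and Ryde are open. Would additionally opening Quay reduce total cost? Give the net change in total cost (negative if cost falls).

No — net change +42 (cost rises by 42).

Current service cost with {Calder, Sutton, Wirral, Ryde}: 343.
Adding Quay: each fleet base re-picks its cheapest; new service cost 323, saving 20.
Extra fixed cost: 62. Net change = 62 − 20 = 42.
(Totals: 528 → 570.)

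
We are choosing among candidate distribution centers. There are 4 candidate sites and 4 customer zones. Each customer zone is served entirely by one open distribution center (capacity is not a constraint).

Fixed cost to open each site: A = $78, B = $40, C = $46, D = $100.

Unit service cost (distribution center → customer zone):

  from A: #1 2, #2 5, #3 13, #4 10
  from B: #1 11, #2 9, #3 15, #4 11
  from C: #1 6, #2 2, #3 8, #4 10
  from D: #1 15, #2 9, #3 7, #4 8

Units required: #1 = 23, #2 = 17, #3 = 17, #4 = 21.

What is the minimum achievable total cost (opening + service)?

For any fixed open set, each customer zone goes to its cheapest open site; total = fixed + service.
{A, C}: #1→A 2·23=46, #2→C 2·17=34, #3→C 8·17=136, #4→A 10·21=210. Service 426; fixed 124; total 550.
{C}: service 518 + fixed 46 = 564
{A, B, C}: service 426 + fixed 164 = 590
{A, B, C, D}: service 367 + fixed 264 = 631
(All 15 nonempty subsets were checked; A and C is lowest.)

Minimum total cost: 550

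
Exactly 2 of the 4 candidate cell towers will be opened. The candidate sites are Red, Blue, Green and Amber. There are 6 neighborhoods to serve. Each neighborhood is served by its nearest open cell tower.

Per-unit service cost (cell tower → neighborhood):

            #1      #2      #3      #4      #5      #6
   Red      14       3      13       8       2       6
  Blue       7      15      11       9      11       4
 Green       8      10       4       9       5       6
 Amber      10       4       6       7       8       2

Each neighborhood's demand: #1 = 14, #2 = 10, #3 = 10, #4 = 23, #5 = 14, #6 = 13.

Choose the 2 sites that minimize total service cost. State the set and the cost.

With exactly 2 open, each neighborhood uses its cheapest among the chosen.
{Red, Amber}: #1→Amber 10·14=140, #2→Red 3·10=30, #3→Amber 6·10=60, #4→Amber 7·23=161, #5→Red 2·14=28, #6→Amber 2·13=26. Service cost 445.
{Green, Amber}: service cost 449
{Red, Green}: service cost 472
Among all 6 size-2 choices, {Red, Amber} is lowest.

Choose Red and Amber; total service cost 445.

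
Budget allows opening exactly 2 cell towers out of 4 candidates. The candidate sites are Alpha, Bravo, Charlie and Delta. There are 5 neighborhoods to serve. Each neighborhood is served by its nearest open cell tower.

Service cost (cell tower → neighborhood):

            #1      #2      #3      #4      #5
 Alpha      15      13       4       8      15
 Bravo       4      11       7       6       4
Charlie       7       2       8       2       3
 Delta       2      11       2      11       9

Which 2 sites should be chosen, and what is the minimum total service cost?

With exactly 2 open, each neighborhood uses its cheapest among the chosen.
{Charlie, Delta}: #1→Delta 2, #2→Charlie 2, #3→Delta 2, #4→Charlie 2, #5→Charlie 3. Service cost 11.
{Alpha, Charlie}: service cost 18
{Bravo, Charlie}: service cost 18
Among all 6 size-2 choices, {Charlie, Delta} is lowest.

Choose Charlie and Delta; total service cost 11.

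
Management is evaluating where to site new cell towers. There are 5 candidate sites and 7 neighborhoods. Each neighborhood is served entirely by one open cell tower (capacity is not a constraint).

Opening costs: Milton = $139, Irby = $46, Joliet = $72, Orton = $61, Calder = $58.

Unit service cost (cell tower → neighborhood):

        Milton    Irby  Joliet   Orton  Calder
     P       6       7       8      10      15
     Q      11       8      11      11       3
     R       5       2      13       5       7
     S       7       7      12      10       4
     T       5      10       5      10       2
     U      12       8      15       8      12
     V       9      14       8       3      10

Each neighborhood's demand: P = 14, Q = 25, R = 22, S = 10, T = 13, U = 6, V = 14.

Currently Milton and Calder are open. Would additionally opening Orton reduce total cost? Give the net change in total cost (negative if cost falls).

Yes — net change −47 (cost falls by 47).

Current service cost with {Milton, Calder}: 533.
Adding Orton: each neighborhood re-picks its cheapest; new service cost 425, saving 108.
Extra fixed cost: 61. Net change = 61 − 108 = -47.
(Totals: 730 → 683.)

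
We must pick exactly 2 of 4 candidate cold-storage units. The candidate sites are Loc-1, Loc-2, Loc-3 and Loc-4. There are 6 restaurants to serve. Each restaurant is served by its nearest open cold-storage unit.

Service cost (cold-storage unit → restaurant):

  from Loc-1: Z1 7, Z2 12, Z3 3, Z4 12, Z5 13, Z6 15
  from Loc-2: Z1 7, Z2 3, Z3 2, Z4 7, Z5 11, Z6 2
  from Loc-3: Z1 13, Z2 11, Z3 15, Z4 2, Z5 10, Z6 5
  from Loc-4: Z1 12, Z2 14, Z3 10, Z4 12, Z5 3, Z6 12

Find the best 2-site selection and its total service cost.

With exactly 2 open, each restaurant uses its cheapest among the chosen.
{Loc-2, Loc-4}: Z1→Loc-2 7, Z2→Loc-2 3, Z3→Loc-2 2, Z4→Loc-2 7, Z5→Loc-4 3, Z6→Loc-2 2. Service cost 24.
{Loc-2, Loc-3}: service cost 26
{Loc-1, Loc-2}: service cost 32
Among all 6 size-2 choices, {Loc-2, Loc-4} is lowest.

Choose Loc-2 and Loc-4; total service cost 24.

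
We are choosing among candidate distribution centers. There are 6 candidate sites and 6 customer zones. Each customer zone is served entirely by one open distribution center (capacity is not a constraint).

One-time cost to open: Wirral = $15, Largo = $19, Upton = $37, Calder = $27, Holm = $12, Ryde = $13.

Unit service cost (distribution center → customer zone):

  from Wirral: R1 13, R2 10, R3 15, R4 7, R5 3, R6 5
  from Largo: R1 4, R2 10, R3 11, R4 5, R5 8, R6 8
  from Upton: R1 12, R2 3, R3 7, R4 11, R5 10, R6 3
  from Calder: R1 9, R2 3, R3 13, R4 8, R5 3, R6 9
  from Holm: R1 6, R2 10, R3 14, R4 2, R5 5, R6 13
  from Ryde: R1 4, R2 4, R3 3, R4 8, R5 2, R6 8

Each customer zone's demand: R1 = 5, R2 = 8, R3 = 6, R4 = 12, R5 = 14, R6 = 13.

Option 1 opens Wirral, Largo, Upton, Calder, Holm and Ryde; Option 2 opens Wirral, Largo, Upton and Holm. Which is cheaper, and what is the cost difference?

Option 1: {Wirral, Largo, Upton, Calder, Holm, Ryde}: R1→Largo 4·5=20, R2→Upton 3·8=24, R3→Ryde 3·6=18, R4→Holm 2·12=24, R5→Ryde 2·14=28, R6→Upton 3·13=39. Service 153; fixed 123; total 276.
Option 2: {Wirral, Largo, Upton, Holm}: R1→Largo 4·5=20, R2→Upton 3·8=24, R3→Upton 7·6=42, R4→Holm 2·12=24, R5→Wirral 3·14=42, R6→Upton 3·13=39. Service 191; fixed 83; total 274.
Difference: |276 − 274| = 2.

Option 2 is cheaper by 2.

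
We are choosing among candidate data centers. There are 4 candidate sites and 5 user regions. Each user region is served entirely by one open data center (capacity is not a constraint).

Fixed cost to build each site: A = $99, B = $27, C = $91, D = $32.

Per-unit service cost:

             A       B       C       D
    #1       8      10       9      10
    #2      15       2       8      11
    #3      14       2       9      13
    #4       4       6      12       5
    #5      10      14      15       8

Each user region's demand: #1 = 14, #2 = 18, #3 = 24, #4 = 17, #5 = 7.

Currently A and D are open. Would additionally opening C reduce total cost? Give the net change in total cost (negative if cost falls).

Current service cost with {A, D}: 746.
Adding C: each user region re-picks its cheapest; new service cost 596, saving 150.
Extra fixed cost: 91. Net change = 91 − 150 = -59.
(Totals: 877 → 818.)

Yes — net change −59 (cost falls by 59).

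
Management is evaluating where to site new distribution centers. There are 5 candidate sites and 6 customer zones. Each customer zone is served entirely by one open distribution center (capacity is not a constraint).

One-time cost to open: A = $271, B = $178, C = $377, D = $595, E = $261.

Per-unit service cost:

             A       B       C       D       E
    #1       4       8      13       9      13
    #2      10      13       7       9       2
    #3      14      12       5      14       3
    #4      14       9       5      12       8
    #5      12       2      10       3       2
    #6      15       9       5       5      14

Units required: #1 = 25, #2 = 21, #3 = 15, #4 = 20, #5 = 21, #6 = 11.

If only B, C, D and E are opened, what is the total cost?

Each customer zone is assigned to its cheapest site among the open ones.
{B, C, D, E}: #1→B 8·25=200, #2→E 2·21=42, #3→E 3·15=45, #4→C 5·20=100, #5→B 2·21=42, #6→C 5·11=55. Service 484; fixed 1411; total 1895.

Total cost: 1895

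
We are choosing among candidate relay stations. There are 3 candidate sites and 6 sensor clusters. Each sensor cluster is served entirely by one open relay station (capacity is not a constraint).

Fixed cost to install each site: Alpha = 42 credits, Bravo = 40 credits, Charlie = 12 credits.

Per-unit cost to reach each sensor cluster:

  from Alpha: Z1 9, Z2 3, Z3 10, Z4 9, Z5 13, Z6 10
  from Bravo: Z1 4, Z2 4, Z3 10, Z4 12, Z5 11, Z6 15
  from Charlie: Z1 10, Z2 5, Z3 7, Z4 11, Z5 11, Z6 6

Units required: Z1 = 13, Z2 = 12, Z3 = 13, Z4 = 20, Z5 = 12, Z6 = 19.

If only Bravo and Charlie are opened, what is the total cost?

Total cost: 709

Each sensor cluster is assigned to its cheapest site among the open ones.
{Bravo, Charlie}: Z1→Bravo 4·13=52, Z2→Bravo 4·12=48, Z3→Charlie 7·13=91, Z4→Charlie 11·20=220, Z5→Bravo 11·12=132, Z6→Charlie 6·19=114. Service 657; fixed 52; total 709.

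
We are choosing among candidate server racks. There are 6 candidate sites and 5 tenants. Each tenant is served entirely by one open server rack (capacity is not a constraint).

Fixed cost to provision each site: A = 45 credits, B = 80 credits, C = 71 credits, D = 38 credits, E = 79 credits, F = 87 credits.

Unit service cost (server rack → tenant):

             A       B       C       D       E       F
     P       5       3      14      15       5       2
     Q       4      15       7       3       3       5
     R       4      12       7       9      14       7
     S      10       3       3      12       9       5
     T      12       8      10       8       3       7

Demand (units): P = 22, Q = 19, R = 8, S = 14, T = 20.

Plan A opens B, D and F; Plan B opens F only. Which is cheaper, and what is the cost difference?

Plan A: {B, D, F}: P→F 2·22=44, Q→D 3·19=57, R→F 7·8=56, S→B 3·14=42, T→F 7·20=140. Service 339; fixed 205; total 544.
Plan B: {F}: P→F 2·22=44, Q→F 5·19=95, R→F 7·8=56, S→F 5·14=70, T→F 7·20=140. Service 405; fixed 87; total 492.
Difference: |544 − 492| = 52.

Plan B is cheaper by 52.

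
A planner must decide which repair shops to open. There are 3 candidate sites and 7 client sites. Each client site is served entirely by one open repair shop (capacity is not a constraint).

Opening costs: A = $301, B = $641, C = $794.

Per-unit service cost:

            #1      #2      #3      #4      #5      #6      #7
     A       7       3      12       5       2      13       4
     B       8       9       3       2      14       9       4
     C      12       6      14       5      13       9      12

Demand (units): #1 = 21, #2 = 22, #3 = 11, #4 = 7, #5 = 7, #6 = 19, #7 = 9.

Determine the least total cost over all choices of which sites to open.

For any fixed open set, each client site goes to its cheapest open site; total = fixed + service.
{A}: #1→A 7·21=147, #2→A 3·22=66, #3→A 12·11=132, #4→A 5·7=35, #5→A 2·7=14, #6→A 13·19=247, #7→A 4·9=36. Service 677; fixed 301; total 978.
{B}: service 718 + fixed 641 = 1359
{A, B}: service 481 + fixed 942 = 1423
{A, B, C}: service 481 + fixed 1736 = 2217
(All 7 nonempty subsets were checked; A only is lowest.)

Minimum total cost: 978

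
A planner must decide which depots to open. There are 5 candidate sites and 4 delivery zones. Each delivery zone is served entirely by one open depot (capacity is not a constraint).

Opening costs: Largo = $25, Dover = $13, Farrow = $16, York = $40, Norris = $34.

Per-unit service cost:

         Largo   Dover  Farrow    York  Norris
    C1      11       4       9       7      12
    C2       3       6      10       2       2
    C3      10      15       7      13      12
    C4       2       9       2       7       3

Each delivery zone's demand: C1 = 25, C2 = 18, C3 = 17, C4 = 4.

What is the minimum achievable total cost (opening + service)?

For any fixed open set, each delivery zone goes to its cheapest open site; total = fixed + service.
{Dover, Farrow, Norris}: C1→Dover 4·25=100, C2→Norris 2·18=36, C3→Farrow 7·17=119, C4→Farrow 2·4=8. Service 263; fixed 63; total 326.
{Dover, Farrow, York}: C1→Dover 4·25=100, C2→York 2·18=36, C3→Farrow 7·17=119, C4→Farrow 2·4=8. Service 263; fixed 69; total 332.
{Largo, Dover, Farrow}: service 281 + fixed 54 = 335
{Largo, Dover, Farrow, York, Norris}: C1→Dover 4·25=100, C2→York 2·18=36, C3→Farrow 7·17=119, C4→Largo 2·4=8. Service 263; fixed 128; total 391.
No other subset beats 326.

Minimum total cost: 326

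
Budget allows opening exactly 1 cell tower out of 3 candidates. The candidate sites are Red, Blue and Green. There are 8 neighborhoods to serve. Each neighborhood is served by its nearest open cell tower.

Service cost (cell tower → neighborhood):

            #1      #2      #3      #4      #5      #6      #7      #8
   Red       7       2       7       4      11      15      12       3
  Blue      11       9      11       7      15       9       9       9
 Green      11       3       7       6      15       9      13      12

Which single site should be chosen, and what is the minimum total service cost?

Choose Red only; total service cost 61.

With exactly 1 open, each neighborhood uses its cheapest among the chosen.
{Red}: #1→Red 7, #2→Red 2, #3→Red 7, #4→Red 4, #5→Red 11, #6→Red 15, #7→Red 12, #8→Red 3. Service cost 61.
{Green}: service cost 76
{Blue}: service cost 80
Among all 3 size-1 choices, {Red} is lowest.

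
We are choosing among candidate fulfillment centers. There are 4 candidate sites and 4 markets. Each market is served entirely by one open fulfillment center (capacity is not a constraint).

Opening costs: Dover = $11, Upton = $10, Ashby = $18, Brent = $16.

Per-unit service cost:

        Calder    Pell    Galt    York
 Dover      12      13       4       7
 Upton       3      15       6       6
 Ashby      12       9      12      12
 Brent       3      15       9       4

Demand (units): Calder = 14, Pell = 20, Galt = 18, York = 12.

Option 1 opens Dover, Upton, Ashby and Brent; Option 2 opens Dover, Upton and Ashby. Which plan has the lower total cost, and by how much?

Option 1: {Dover, Upton, Ashby, Brent}: Calder→Upton 3·14=42, Pell→Ashby 9·20=180, Galt→Dover 4·18=72, York→Brent 4·12=48. Service 342; fixed 55; total 397.
Option 2: {Dover, Upton, Ashby}: Calder→Upton 3·14=42, Pell→Ashby 9·20=180, Galt→Dover 4·18=72, York→Upton 6·12=72. Service 366; fixed 39; total 405.
Difference: |397 − 405| = 8.

Option 1 is cheaper by 8.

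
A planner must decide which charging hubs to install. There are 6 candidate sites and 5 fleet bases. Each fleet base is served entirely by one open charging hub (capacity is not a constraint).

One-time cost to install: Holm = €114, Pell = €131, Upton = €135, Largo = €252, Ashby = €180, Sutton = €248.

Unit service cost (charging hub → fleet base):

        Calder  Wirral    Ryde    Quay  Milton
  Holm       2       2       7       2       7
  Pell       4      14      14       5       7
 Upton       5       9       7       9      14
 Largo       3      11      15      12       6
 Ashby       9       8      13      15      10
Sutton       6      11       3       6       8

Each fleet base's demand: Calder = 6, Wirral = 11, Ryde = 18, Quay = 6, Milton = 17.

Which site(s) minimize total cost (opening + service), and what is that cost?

For any fixed open set, each fleet base goes to its cheapest open site; total = fixed + service.
{Holm}: Calder→Holm 2·6=12, Wirral→Holm 2·11=22, Ryde→Holm 7·18=126, Quay→Holm 2·6=12, Milton→Holm 7·17=119. Service 291; fixed 114; total 405.
{Holm, Pell}: Calder→Holm 2·6=12, Wirral→Holm 2·11=22, Ryde→Holm 7·18=126, Quay→Holm 2·6=12, Milton→Holm 7·17=119. Service 291; fixed 245; total 536.
{Holm, Upton}: Calder→Holm 2·6=12, Wirral→Holm 2·11=22, Ryde→Holm 7·18=126, Quay→Holm 2·6=12, Milton→Holm 7·17=119. Service 291; fixed 249; total 540.
{Holm, Pell, Upton, Largo, Ashby, Sutton}: service 202 + fixed 1060 = 1262
No other subset beats 405.

Open Holm only; minimum total cost 405.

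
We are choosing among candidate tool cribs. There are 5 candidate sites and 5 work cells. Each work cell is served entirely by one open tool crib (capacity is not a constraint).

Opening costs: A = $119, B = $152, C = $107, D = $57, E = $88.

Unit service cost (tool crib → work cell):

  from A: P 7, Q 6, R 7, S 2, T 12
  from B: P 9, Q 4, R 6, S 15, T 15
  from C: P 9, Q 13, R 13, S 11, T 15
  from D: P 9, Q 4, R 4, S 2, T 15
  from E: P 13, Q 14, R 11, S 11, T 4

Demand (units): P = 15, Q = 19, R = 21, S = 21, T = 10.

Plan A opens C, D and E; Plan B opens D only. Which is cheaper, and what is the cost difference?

Plan A: {C, D, E}: P→C 9·15=135, Q→D 4·19=76, R→D 4·21=84, S→D 2·21=42, T→E 4·10=40. Service 377; fixed 252; total 629.
Plan B: {D}: P→D 9·15=135, Q→D 4·19=76, R→D 4·21=84, S→D 2·21=42, T→D 15·10=150. Service 487; fixed 57; total 544.
Difference: |629 − 544| = 85.

Plan B is cheaper by 85.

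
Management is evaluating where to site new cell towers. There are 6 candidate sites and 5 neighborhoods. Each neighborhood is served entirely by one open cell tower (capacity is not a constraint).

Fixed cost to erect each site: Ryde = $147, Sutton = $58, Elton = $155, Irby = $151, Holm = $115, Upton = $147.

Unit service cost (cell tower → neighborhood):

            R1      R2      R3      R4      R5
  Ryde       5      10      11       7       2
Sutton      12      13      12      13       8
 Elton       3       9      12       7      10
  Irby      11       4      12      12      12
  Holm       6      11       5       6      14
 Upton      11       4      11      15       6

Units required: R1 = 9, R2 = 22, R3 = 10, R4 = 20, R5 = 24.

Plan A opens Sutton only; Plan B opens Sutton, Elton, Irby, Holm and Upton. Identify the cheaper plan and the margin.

Plan A is cheaper by 31.

Plan A: {Sutton}: R1→Sutton 12·9=108, R2→Sutton 13·22=286, R3→Sutton 12·10=120, R4→Sutton 13·20=260, R5→Sutton 8·24=192. Service 966; fixed 58; total 1024.
Plan B: {Sutton, Elton, Irby, Holm, Upton}: R1→Elton 3·9=27, R2→Irby 4·22=88, R3→Holm 5·10=50, R4→Holm 6·20=120, R5→Upton 6·24=144. Service 429; fixed 626; total 1055.
Difference: |1024 − 1055| = 31.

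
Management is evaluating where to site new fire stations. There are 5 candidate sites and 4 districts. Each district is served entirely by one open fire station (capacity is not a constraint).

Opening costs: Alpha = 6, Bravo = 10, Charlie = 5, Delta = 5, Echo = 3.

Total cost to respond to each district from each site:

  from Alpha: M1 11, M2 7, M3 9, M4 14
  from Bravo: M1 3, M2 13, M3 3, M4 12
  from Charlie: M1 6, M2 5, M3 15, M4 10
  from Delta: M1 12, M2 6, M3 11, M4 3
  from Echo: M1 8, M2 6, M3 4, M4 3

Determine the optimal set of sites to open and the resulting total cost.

Open Echo only; minimum total cost 24.

For any fixed open set, each district goes to its cheapest open site; total = fixed + service.
{Echo}: M1→Echo 8, M2→Echo 6, M3→Echo 4, M4→Echo 3. Service 21; fixed 3; total 24.
{Charlie, Echo}: service 18 + fixed 8 = 26
{Bravo, Echo}: service 15 + fixed 13 = 28
{Alpha, Bravo, Charlie, Delta, Echo}: service 14 + fixed 29 = 43
No other subset beats 24.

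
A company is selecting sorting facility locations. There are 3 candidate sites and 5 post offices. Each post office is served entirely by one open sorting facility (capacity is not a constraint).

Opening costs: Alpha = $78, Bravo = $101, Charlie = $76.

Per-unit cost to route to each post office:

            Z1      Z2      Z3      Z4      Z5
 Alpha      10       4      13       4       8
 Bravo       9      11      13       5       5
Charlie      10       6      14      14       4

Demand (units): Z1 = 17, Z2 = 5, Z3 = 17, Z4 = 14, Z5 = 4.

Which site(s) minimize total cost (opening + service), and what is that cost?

For any fixed open set, each post office goes to its cheapest open site; total = fixed + service.
{Alpha}: Z1→Alpha 10·17=170, Z2→Alpha 4·5=20, Z3→Alpha 13·17=221, Z4→Alpha 4·14=56, Z5→Alpha 8·4=32. Service 499; fixed 78; total 577.
{Bravo}: Z1→Bravo 9·17=153, Z2→Bravo 11·5=55, Z3→Bravo 13·17=221, Z4→Bravo 5·14=70, Z5→Bravo 5·4=20. Service 519; fixed 101; total 620.
{Alpha, Charlie}: service 483 + fixed 154 = 637
{Alpha, Bravo, Charlie}: Z1→Bravo 9·17=153, Z2→Alpha 4·5=20, Z3→Alpha 13·17=221, Z4→Alpha 4·14=56, Z5→Charlie 4·4=16. Service 466; fixed 255; total 721.
(All 7 nonempty subsets were checked; Alpha only is lowest.)

Open Alpha only; minimum total cost 577.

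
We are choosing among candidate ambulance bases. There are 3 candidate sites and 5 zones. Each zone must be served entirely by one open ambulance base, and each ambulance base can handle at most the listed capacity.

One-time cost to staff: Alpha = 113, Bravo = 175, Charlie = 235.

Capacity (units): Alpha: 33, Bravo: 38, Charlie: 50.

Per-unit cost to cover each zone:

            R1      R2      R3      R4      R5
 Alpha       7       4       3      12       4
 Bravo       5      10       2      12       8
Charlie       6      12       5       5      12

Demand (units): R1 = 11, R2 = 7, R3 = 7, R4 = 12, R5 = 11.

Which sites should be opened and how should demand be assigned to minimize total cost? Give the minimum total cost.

Open {Alpha, Charlie}: R1→Charlie 6·11=66, R2→Alpha 4·7=28, R3→Alpha 3·7=21, R4→Charlie 5·12=60, R5→Alpha 4·11=44.
Loads: Alpha carries 25/33, Charlie carries 23/50. Service 219; fixed 348; total 567.
Next best feasible plan costs 573.

Minimum total cost: 567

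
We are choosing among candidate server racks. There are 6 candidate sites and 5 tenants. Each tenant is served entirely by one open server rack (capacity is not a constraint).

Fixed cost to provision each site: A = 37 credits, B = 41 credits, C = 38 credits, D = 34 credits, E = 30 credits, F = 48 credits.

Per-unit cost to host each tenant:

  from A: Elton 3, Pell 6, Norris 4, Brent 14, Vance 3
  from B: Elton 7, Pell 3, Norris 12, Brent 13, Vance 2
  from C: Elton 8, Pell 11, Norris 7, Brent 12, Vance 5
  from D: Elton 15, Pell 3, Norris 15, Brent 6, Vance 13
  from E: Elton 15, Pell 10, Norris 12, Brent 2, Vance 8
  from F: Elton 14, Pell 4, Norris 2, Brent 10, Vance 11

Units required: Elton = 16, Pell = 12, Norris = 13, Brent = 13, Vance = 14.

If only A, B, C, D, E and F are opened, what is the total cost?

Each tenant is assigned to its cheapest site among the open ones.
{A, B, C, D, E, F}: Elton→A 3·16=48, Pell→B 3·12=36, Norris→F 2·13=26, Brent→E 2·13=26, Vance→B 2·14=28. Service 164; fixed 228; total 392.

Total cost: 392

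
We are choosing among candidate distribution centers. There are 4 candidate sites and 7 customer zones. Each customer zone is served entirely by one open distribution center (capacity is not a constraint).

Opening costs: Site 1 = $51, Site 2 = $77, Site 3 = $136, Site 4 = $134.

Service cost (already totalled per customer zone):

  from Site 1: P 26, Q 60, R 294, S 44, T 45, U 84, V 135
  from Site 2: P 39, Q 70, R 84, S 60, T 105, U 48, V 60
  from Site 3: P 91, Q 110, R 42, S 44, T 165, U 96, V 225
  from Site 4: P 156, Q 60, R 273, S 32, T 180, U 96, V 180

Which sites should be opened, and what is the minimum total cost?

Open Site 1 and Site 2; minimum total cost 495.

For any fixed open set, each customer zone goes to its cheapest open site; total = fixed + service.
{Site 1, Site 2}: P→Site 1 26, Q→Site 1 60, R→Site 2 84, S→Site 1 44, T→Site 1 45, U→Site 2 48, V→Site 2 60. Service 367; fixed 128; total 495.
{Site 2}: service 466 + fixed 77 = 543
{Site 1, Site 2, Site 3}: P→Site 1 26, Q→Site 1 60, R→Site 3 42, S→Site 1 44, T→Site 1 45, U→Site 2 48, V→Site 2 60. Service 325; fixed 264; total 589.
{Site 1, Site 2, Site 3, Site 4}: P→Site 1 26, Q→Site 1 60, R→Site 3 42, S→Site 4 32, T→Site 1 45, U→Site 2 48, V→Site 2 60. Service 313; fixed 398; total 711.
(All 15 nonempty subsets were checked; Site 1 and Site 2 is lowest.)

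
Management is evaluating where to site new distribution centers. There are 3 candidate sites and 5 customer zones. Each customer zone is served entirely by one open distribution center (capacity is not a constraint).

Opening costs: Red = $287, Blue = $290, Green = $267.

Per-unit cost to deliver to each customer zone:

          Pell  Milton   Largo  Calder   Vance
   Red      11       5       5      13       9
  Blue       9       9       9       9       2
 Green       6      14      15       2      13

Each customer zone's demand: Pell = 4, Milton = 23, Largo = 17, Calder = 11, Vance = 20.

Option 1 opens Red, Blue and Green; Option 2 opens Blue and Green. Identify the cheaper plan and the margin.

Option 1: {Red, Blue, Green}: Pell→Green 6·4=24, Milton→Red 5·23=115, Largo→Red 5·17=85, Calder→Green 2·11=22, Vance→Blue 2·20=40. Service 286; fixed 844; total 1130.
Option 2: {Blue, Green}: Pell→Green 6·4=24, Milton→Blue 9·23=207, Largo→Blue 9·17=153, Calder→Green 2·11=22, Vance→Blue 2·20=40. Service 446; fixed 557; total 1003.
Difference: |1130 − 1003| = 127.

Option 2 is cheaper by 127.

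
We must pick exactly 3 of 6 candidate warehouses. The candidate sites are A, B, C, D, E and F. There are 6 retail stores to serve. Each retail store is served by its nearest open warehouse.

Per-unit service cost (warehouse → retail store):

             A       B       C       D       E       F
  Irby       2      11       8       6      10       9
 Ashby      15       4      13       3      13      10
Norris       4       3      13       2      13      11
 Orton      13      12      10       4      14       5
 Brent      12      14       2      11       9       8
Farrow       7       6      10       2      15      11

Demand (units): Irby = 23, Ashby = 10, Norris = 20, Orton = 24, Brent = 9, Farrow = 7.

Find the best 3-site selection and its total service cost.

With exactly 3 open, each retail store uses its cheapest among the chosen.
{A, C, D}: Irby→A 2·23=46, Ashby→D 3·10=30, Norris→D 2·20=40, Orton→D 4·24=96, Brent→C 2·9=18, Farrow→D 2·7=14. Service cost 244.
{A, D, F}: service cost 298
{A, D, E}: service cost 307
Among all 20 size-3 choices, {A, C, D} is lowest.

Choose A, C and D; total service cost 244.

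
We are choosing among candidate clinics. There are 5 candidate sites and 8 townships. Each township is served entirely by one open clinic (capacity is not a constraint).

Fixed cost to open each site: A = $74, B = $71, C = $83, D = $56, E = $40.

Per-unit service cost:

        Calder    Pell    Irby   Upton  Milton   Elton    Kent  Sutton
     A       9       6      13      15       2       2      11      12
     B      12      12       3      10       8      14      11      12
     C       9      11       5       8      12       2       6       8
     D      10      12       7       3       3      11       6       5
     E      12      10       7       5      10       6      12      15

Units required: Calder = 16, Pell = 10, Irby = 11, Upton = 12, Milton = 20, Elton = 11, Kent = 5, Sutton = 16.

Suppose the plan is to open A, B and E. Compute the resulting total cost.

Total cost: 791

Each township is assigned to its cheapest site among the open ones.
{A, B, E}: Calder→A 9·16=144, Pell→A 6·10=60, Irby→B 3·11=33, Upton→E 5·12=60, Milton→A 2·20=40, Elton→A 2·11=22, Kent→A 11·5=55, Sutton→A 12·16=192. Service 606; fixed 185; total 791.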